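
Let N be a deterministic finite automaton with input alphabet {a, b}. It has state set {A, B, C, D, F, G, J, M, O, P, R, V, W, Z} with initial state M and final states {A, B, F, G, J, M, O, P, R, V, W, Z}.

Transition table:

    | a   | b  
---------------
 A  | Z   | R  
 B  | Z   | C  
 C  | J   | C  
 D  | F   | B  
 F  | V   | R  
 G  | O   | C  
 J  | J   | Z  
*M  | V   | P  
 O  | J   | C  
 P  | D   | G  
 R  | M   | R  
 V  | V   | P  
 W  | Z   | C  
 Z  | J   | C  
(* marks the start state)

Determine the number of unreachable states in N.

BFS from M reaches {B, C, D, F, G, J, M, O, P, R, V, Z}; the 2 state(s) A, W are never visited.

2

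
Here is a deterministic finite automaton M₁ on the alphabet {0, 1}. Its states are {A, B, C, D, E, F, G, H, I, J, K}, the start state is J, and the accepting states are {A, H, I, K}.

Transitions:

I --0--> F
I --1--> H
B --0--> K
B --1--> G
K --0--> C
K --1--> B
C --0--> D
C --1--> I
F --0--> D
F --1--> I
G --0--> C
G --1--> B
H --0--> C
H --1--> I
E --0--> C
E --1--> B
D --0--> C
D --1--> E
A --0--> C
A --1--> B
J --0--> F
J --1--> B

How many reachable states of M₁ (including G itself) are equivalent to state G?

3

Reachable states from the start: {B,C,D,E,F,G,H,I,J,K}. Unreachable: {A} — drop them.
Start with accepting vs non-accepting: {H,I,K} | {B,C,D,E,F,G,J}.
Split {H,I,K} by δ(·,1) → {H,I} and {K}.
On input 0, block {B,C,D,E,F,G,J} splits into {C,D,E,F,G,J} and {B}.
Refine {C,D,E,F,G,J} on symbol 1: members go to different blocks, giving {E,G,J} and {C,F} and {D}.
Stable partition: {H,I} | {E,G,J} | {K} | {B} | {C,F} | {D} — 6 equivalence classes.
The equivalence class containing G is {E,G,J}, of size 3.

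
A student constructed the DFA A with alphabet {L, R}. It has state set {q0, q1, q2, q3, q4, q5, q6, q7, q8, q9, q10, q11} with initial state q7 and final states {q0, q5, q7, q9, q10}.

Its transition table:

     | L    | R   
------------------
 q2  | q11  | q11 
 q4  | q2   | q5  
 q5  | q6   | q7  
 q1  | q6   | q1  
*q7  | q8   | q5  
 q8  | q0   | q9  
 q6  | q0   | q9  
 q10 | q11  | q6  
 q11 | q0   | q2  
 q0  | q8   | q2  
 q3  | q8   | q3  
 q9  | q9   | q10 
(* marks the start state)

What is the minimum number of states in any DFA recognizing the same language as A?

7

Reachable states from the start: {q0,q2,q5,q6,q7,q8,q9,q10,q11}. Unreachable: {q1,q3,q4} — drop them.
Start with accepting vs non-accepting: {q0,q5,q7,q9,q10} | {q2,q6,q8,q11}.
On input L, block {q0,q5,q7,q9,q10} splits into {q0,q5,q7,q10} and {q9}.
Split {q0,q5,q7,q10} by δ(·,R) → {q0,q10} and {q5,q7}.
Refine {q2,q6,q8,q11} on symbol L: members go to different blocks, giving {q6,q8,q11} and {q2}.
On input R, block {q0,q10} splits into {q0} and {q10}.
Split {q6,q8,q11} by δ(·,R) → {q6,q8} and {q11}.
Stable partition: {q0} | {q6,q8} | {q9} | {q5,q7} | {q2} | {q10} | {q11} — 7 equivalence classes.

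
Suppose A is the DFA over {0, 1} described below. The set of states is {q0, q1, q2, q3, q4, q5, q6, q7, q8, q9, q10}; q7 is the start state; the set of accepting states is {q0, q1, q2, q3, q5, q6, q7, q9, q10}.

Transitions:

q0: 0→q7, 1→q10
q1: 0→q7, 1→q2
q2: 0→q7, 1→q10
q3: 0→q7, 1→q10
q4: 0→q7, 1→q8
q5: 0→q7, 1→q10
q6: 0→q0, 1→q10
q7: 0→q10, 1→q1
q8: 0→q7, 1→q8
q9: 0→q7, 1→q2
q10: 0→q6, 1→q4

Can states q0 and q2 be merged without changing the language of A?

Yes

First remove the unreachable states {q3,q5,q9}; 8 states remain.
Start with accepting vs non-accepting: {q0,q1,q2,q6,q7,q10} | {q4,q8}.
Refine {q0,q1,q2,q6,q7,q10} on symbol 1: members go to different blocks, giving {q0,q1,q2,q6,q7} and {q10}.
On input 0, block {q0,q1,q2,q6,q7} splits into {q0,q1,q2,q6} and {q7}.
Refine {q0,q1,q2,q6} on symbol 0: members go to different blocks, giving {q0,q1,q2} and {q6}.
Split {q0,q1,q2} by δ(·,1) → {q0,q2} and {q1}.
No further refinement is possible. Final partition (6 blocks): {q0,q2} | {q4,q8} | {q10} | {q7} | {q6} | {q1}.
q0 and q2 lie in the same block of the stable partition, so they are equivalent — no string distinguishes them.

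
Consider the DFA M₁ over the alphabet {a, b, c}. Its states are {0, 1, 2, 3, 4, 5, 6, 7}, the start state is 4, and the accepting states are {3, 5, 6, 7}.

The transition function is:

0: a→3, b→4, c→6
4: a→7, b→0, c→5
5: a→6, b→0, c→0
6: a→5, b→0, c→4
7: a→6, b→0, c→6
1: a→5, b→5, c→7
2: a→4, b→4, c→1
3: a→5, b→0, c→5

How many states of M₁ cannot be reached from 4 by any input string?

BFS from 4 reaches {0, 3, 4, 5, 6, 7}; the 2 state(s) 1, 2 are never visited.

2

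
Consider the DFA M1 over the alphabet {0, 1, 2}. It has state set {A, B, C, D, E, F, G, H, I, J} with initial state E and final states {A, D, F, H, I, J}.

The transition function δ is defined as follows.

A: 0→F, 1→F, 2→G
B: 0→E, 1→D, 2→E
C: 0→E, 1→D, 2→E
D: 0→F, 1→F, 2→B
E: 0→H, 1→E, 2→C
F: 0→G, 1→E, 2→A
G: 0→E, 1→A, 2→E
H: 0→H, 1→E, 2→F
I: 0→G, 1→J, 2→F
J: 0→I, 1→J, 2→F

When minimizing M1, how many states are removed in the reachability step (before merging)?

2

BFS from E reaches {A, B, C, D, E, F, G, H}; the 2 state(s) I, J are never visited.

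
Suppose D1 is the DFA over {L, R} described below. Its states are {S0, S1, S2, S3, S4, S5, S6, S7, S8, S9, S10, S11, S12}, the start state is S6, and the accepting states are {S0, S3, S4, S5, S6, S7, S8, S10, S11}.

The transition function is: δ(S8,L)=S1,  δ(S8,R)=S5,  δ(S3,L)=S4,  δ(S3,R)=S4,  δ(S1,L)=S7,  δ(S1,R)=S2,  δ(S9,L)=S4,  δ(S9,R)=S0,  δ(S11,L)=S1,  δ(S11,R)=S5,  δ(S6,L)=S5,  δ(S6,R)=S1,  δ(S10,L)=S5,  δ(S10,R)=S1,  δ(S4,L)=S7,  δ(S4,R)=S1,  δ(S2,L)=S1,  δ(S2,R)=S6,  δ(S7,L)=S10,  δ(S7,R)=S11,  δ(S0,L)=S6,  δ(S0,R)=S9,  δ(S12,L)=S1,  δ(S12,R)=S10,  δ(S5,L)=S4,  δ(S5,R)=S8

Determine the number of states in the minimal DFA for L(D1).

5

First remove the unreachable states {S0,S3,S9,S12}; 9 states remain.
Initial partition by acceptance: {S4,S5,S6,S7,S8,S10,S11} | {S1,S2}.
On input L, block {S4,S5,S6,S7,S8,S10,S11} splits into {S4,S5,S6,S7,S10} and {S8,S11}.
On input R, block {S4,S5,S6,S7,S10} splits into {S4,S6,S10} and {S5,S7}.
On input L, block {S1,S2} splits into {S1} and {S2}.
No further refinement is possible. Final partition (5 blocks): {S4,S6,S10} | {S1} | {S8,S11} | {S5,S7} | {S2}.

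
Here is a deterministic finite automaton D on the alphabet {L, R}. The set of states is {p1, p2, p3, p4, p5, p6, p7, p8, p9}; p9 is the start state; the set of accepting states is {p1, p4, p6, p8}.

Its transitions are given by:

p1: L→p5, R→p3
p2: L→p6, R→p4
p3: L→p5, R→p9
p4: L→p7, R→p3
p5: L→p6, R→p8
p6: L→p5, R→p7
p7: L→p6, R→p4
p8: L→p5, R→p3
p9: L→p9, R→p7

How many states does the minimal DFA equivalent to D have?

5

Reachable states from the start: {p3,p4,p5,p6,p7,p8,p9}. Unreachable: {p1,p2} — drop them.
P0 = {p4,p6,p8} | {p3,p5,p7,p9}.
Split {p3,p5,p7,p9} by δ(·,L) → {p3,p9} and {p5,p7}.
Refine {p4,p6,p8} on symbol R: members go to different blocks, giving {p4,p8} and {p6}.
On input L, block {p3,p9} splits into {p3} and {p9}.
Stable partition: {p4,p8} | {p3} | {p5,p7} | {p6} | {p9} — 5 equivalence classes.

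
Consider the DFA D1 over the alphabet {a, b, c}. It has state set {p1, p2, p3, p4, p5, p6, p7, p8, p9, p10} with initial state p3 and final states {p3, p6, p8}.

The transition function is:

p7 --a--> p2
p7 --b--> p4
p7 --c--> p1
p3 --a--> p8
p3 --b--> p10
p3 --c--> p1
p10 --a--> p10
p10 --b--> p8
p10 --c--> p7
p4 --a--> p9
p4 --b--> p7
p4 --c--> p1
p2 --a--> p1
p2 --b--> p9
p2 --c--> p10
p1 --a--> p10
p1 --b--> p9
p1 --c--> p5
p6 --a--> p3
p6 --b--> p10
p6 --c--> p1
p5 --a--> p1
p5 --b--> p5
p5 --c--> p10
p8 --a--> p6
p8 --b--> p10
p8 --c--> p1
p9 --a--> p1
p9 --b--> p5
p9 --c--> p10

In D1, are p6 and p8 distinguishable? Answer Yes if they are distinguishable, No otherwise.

All states are reachable from the start state.
P0 = {p3,p6,p8} | {p1,p2,p4,p5,p7,p9,p10}.
On input b, block {p1,p2,p4,p5,p7,p9,p10} splits into {p1,p2,p4,p5,p7,p9} and {p10}.
Split {p1,p2,p4,p5,p7,p9} by δ(·,a) → {p2,p4,p5,p7,p9} and {p1}.
Refine {p2,p4,p5,p7,p9} on symbol a: members go to different blocks, giving {p2,p5,p9} and {p4,p7}.
The partition is now stable with 5 blocks: {p3,p6,p8} | {p2,p5,p9} | {p10} | {p1} | {p4,p7}.
p6 and p8 lie in the same block of the stable partition, so they are equivalent — no string distinguishes them.

No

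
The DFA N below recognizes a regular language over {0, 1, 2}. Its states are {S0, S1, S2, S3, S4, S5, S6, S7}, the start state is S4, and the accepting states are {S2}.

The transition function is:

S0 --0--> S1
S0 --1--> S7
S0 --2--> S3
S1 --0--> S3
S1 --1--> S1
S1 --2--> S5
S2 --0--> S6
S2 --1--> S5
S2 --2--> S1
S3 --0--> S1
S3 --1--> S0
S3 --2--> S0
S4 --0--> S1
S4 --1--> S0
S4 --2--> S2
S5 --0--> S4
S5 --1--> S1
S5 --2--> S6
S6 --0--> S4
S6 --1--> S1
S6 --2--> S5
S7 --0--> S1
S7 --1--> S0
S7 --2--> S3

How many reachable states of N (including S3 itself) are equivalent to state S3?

3

Every state is reachable, so we keep all 8.
Start with accepting vs non-accepting: {S2} | {S0,S1,S3,S4,S5,S6,S7}.
On input 2, block {S0,S1,S3,S4,S5,S6,S7} splits into {S0,S1,S3,S5,S6,S7} and {S4}.
On input 0, block {S0,S1,S3,S5,S6,S7} splits into {S0,S1,S3,S7} and {S5,S6}.
Split {S0,S1,S3,S7} by δ(·,2) → {S0,S3,S7} and {S1}.
No further refinement is possible. Final partition (5 blocks): {S2} | {S0,S3,S7} | {S4} | {S5,S6} | {S1}.
State S3 belongs to the block {S0,S3,S7}, which has 3 states.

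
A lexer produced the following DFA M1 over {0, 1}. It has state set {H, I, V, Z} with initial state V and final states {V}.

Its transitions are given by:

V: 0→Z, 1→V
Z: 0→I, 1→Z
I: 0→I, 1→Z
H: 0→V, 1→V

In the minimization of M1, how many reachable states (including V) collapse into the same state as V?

1

First remove the unreachable states {H}; 3 states remain.
Start with accepting vs non-accepting: {V} | {I,Z}.
Stable partition: {V} | {I,Z} — 2 equivalence classes.
The equivalence class containing V is {V}, of size 1.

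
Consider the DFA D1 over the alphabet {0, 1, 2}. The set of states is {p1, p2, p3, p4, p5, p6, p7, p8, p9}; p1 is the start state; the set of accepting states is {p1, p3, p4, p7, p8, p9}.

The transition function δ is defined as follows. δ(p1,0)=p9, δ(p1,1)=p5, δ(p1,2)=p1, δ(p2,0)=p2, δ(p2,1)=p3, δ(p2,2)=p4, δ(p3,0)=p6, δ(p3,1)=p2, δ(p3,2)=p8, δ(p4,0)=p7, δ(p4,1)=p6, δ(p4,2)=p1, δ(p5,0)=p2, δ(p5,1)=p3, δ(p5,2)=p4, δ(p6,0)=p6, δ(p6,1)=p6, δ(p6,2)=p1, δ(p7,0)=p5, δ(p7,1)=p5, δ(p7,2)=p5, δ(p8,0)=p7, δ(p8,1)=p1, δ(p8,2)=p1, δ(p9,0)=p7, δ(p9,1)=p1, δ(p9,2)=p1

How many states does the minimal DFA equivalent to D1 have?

Every state is reachable, so we keep all 9.
Initial partition by acceptance: {p1,p3,p4,p7,p8,p9} | {p2,p5,p6}.
Refine {p1,p3,p4,p7,p8,p9} on symbol 0: members go to different blocks, giving {p1,p4,p8,p9} and {p3,p7}.
Refine {p1,p4,p8,p9} on symbol 0: members go to different blocks, giving {p4,p8,p9} and {p1}.
On input 1, block {p4,p8,p9} splits into {p8,p9} and {p4}.
On input 1, block {p2,p5,p6} splits into {p2,p5} and {p6}.
Split {p3,p7} by δ(·,0) → {p3} and {p7}.
The partition is now stable with 7 blocks: {p8,p9} | {p2,p5} | {p3} | {p1} | {p4} | {p6} | {p7}.

7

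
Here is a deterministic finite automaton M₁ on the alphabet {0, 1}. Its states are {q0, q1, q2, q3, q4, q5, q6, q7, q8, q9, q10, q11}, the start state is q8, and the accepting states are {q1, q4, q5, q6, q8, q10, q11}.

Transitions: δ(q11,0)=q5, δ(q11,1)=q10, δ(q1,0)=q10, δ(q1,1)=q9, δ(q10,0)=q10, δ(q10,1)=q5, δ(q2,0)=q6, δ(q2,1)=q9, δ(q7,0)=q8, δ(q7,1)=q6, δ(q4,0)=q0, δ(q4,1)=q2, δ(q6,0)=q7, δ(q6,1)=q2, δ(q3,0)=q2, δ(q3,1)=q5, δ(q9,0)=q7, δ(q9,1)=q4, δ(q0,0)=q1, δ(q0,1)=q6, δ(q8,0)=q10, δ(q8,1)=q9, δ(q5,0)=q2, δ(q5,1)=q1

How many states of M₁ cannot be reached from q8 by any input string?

No path from q8 leads to q3, q11; the other 10 states are all reachable.

2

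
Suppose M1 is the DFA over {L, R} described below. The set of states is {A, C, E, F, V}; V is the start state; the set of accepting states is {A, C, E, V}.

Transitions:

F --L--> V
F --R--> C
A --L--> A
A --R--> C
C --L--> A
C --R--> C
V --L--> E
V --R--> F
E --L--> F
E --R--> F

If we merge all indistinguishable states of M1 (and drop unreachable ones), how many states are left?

4

Start with accepting vs non-accepting: {A,C,E,V} | {F}.
On input L, block {A,C,E,V} splits into {A,C,V} and {E}.
Split {A,C,V} by δ(·,L) → {A,C} and {V}.
The partition is now stable with 4 blocks: {A,C} | {F} | {E} | {V}.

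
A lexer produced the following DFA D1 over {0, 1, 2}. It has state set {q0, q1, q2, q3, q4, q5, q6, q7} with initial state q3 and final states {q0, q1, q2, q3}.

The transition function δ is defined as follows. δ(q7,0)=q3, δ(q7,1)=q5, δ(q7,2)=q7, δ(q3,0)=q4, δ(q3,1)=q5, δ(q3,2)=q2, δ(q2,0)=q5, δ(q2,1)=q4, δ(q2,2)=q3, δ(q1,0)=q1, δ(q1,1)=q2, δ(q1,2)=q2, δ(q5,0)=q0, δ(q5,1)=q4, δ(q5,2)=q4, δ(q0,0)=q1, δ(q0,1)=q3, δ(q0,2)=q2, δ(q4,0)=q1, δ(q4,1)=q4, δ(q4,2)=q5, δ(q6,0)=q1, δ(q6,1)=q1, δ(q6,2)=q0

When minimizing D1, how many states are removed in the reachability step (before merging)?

2

Starting at q3 and following transitions, the reachable set is {q0, q1, q2, q3, q4, q5}. That leaves q6, q7 unreachable — 2 in total.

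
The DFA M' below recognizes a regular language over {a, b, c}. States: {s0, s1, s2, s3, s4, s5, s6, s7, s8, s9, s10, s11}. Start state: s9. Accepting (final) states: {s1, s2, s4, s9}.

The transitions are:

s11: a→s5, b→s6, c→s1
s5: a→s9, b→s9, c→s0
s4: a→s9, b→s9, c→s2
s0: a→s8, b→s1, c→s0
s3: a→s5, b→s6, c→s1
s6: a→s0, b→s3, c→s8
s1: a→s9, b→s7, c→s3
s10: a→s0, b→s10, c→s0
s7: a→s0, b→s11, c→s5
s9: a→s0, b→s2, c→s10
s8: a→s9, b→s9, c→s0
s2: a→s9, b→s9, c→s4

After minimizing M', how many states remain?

8

All states are reachable from the start state.
Start with accepting vs non-accepting: {s1,s2,s4,s9} | {s0,s3,s5,s6,s7,s8,s10,s11}.
On input a, block {s1,s2,s4,s9} splits into {s1,s2,s4} and {s9}.
On input b, block {s1,s2,s4} splits into {s2,s4} and {s1}.
On input a, block {s0,s3,s5,s6,s7,s8,s10,s11} splits into {s0,s3,s6,s7,s10,s11} and {s5,s8}.
Split {s0,s3,s6,s7,s10,s11} by δ(·,a) → {s0,s3,s11} and {s6,s7,s10}.
Refine {s0,s3,s11} on symbol b: members go to different blocks, giving {s3,s11} and {s0}.
Split {s6,s7,s10} by δ(·,b) → {s6,s7} and {s10}.
No further refinement is possible. Final partition (8 blocks): {s2,s4} | {s3,s11} | {s9} | {s1} | {s5,s8} | {s6,s7} | {s0} | {s10}.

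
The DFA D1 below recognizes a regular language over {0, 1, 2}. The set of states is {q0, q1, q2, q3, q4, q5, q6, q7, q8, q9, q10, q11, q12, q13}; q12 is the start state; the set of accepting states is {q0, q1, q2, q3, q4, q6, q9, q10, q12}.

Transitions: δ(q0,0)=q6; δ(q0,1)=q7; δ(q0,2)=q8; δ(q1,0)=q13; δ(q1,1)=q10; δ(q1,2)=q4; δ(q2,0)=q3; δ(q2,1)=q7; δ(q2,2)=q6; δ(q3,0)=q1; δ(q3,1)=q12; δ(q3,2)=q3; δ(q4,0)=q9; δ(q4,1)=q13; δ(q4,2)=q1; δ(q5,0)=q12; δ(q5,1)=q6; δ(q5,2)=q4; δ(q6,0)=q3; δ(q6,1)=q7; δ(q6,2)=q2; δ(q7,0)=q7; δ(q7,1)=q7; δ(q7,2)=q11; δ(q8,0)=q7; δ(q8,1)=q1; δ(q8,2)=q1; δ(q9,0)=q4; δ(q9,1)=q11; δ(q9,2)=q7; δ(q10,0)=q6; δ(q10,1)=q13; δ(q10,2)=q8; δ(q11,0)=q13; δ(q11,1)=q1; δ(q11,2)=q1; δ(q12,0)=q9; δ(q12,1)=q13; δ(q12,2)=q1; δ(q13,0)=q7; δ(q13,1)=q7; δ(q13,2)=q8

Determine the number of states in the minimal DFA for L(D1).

Reachable states from the start: {q1,q2,q3,q4,q6,q7,q8,q9,q10,q11,q12,q13}. Unreachable: {q0,q5} — drop them.
Start with accepting vs non-accepting: {q1,q2,q3,q4,q6,q9,q10,q12} | {q7,q8,q11,q13}.
On input 0, block {q1,q2,q3,q4,q6,q9,q10,q12} splits into {q2,q3,q4,q6,q9,q10,q12} and {q1}.
On input 0, block {q2,q3,q4,q6,q9,q10,q12} splits into {q2,q4,q6,q9,q10,q12} and {q3}.
On input 0, block {q2,q4,q6,q9,q10,q12} splits into {q4,q9,q10,q12} and {q2,q6}.
On input 0, block {q4,q9,q10,q12} splits into {q4,q9,q12} and {q10}.
On input 2, block {q4,q9,q12} splits into {q4,q12} and {q9}.
Refine {q7,q8,q11,q13} on symbol 1: members go to different blocks, giving {q7,q13} and {q8,q11}.
No further refinement is possible. Final partition (8 blocks): {q4,q12} | {q7,q13} | {q1} | {q3} | {q2,q6} | {q10} | {q9} | {q8,q11}.

8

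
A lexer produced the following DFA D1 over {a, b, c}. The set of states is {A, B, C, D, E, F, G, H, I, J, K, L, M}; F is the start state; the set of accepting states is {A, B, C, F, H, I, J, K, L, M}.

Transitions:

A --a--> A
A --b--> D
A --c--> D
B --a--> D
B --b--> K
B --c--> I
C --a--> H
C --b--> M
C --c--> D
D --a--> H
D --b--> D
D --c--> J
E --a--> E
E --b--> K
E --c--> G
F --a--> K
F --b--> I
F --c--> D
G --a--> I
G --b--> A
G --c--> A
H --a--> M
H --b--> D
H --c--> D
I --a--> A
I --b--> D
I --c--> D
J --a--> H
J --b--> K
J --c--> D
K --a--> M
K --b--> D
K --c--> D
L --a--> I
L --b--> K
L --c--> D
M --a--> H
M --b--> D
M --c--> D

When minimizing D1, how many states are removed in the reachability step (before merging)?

5

Starting at F and following transitions, the reachable set is {A, D, F, H, I, J, K, M}. That leaves B, C, E, G, L unreachable — 5 in total.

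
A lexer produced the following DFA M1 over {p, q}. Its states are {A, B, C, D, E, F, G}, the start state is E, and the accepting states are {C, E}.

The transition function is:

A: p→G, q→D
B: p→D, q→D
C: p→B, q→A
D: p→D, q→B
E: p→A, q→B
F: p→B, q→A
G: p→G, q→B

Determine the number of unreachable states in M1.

2

BFS from E reaches {A, B, D, E, G}; the 2 state(s) C, F are never visited.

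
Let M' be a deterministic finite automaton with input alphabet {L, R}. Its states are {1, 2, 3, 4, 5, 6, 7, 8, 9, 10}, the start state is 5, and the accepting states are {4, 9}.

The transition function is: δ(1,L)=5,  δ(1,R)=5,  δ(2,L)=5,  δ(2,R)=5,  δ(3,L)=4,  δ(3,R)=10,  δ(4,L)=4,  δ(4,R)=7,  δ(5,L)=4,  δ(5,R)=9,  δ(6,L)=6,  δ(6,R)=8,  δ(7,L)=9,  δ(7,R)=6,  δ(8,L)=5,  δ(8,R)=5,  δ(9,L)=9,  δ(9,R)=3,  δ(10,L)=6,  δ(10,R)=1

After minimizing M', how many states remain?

First remove the unreachable states {2}; 9 states remain.
Initial partition by acceptance: {4,9} | {1,3,5,6,7,8,10}.
Split {1,3,5,6,7,8,10} by δ(·,L) → {1,6,8,10} and {3,5,7}.
Refine {1,6,8,10} on symbol L: members go to different blocks, giving {1,8} and {6,10}.
On input R, block {3,5,7} splits into {3,7} and {5}.
No further refinement is possible. Final partition (5 blocks): {4,9} | {1,8} | {3,7} | {6,10} | {5}.

5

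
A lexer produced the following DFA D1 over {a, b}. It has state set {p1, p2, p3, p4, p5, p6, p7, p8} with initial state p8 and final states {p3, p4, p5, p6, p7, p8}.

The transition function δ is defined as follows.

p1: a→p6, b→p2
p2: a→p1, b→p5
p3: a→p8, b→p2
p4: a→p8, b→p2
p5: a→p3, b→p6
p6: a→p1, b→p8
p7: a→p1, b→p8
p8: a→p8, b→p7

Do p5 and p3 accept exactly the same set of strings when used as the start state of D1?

Reachable states from the start: {p1,p2,p3,p5,p6,p7,p8}. Unreachable: {p4} — drop them.
Initial partition by acceptance: {p3,p5,p6,p7,p8} | {p1,p2}.
On input a, block {p3,p5,p6,p7,p8} splits into {p3,p5,p8} and {p6,p7}.
On input b, block {p3,p5,p8} splits into {p5,p8} and {p3}.
Split {p5,p8} by δ(·,a) → {p5} and {p8}.
Split {p1,p2} by δ(·,a) → {p1} and {p2}.
The partition is now stable with 6 blocks: {p5} | {p1} | {p6,p7} | {p3} | {p8} | {p2}.
p5 and p3 end up in different blocks, so they are distinguishable. For instance, the string 'b' is accepted from only p5.

No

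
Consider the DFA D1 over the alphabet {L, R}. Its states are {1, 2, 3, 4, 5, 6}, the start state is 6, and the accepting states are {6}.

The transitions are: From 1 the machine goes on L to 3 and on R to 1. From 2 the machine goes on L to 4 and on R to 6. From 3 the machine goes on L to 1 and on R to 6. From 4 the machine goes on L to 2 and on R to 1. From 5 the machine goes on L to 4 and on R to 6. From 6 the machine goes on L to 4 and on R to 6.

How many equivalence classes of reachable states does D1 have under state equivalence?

States {5} cannot be reached from the start state, so discard them.
Start with accepting vs non-accepting: {6} | {1,2,3,4}.
Refine {1,2,3,4} on symbol R: members go to different blocks, giving {1,4} and {2,3}.
No further refinement is possible. Final partition (3 blocks): {6} | {1,4} | {2,3}.

3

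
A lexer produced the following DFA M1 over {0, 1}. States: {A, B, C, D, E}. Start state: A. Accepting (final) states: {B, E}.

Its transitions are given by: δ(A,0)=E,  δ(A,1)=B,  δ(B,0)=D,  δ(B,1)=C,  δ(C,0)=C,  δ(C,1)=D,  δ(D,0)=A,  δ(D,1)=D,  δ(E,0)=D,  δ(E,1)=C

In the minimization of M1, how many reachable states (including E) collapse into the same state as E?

All states are reachable from the start state.
Start with accepting vs non-accepting: {B,E} | {A,C,D}.
Split {A,C,D} by δ(·,0) → {C,D} and {A}.
On input 0, block {C,D} splits into {C} and {D}.
The partition is now stable with 4 blocks: {B,E} | {C} | {A} | {D}.
State E belongs to the block {B,E}, which has 2 states.

2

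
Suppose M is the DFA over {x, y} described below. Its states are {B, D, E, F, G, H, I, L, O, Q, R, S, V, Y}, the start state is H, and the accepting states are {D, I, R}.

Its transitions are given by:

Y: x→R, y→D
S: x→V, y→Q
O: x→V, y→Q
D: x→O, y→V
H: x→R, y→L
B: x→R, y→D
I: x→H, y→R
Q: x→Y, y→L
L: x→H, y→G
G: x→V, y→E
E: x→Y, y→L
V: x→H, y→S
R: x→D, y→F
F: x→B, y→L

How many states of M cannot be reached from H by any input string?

BFS from H reaches {B, D, E, F, G, H, L, O, Q, R, S, V, Y}; the 1 state(s) I are never visited.

1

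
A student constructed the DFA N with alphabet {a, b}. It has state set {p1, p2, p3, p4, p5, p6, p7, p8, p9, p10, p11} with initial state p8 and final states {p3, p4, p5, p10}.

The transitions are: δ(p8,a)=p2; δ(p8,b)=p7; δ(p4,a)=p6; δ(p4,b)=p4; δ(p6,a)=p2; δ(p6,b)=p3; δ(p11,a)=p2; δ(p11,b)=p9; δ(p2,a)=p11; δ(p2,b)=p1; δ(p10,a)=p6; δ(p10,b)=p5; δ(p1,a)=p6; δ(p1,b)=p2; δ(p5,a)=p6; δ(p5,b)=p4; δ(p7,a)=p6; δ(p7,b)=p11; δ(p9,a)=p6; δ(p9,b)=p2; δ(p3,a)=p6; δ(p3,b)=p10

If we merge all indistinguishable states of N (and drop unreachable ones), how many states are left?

4

Start with accepting vs non-accepting: {p3,p4,p5,p10} | {p1,p2,p6,p7,p8,p9,p11}.
Refine {p1,p2,p6,p7,p8,p9,p11} on symbol b: members go to different blocks, giving {p1,p2,p7,p8,p9,p11} and {p6}.
Refine {p1,p2,p7,p8,p9,p11} on symbol a: members go to different blocks, giving {p1,p7,p9} and {p2,p8,p11}.
No further refinement is possible. Final partition (4 blocks): {p3,p4,p5,p10} | {p1,p7,p9} | {p6} | {p2,p8,p11}.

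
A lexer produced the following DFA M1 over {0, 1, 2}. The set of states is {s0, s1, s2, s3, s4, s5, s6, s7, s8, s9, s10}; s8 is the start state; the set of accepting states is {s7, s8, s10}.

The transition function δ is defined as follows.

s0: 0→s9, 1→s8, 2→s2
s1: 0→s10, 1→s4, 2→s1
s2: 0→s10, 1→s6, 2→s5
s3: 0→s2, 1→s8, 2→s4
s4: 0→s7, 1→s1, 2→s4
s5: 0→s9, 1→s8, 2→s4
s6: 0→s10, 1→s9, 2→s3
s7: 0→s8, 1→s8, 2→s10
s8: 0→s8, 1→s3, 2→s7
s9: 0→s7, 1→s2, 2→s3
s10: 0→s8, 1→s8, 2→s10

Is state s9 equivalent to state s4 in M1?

First remove the unreachable states {s0}; 10 states remain.
P0 = {s7,s8,s10} | {s1,s2,s3,s4,s5,s6,s9}.
Split {s7,s8,s10} by δ(·,1) → {s7,s10} and {s8}.
Refine {s1,s2,s3,s4,s5,s6,s9} on symbol 0: members go to different blocks, giving {s1,s2,s4,s6,s9} and {s3,s5}.
Refine {s1,s2,s4,s6,s9} on symbol 2: members go to different blocks, giving {s2,s6,s9} and {s1,s4}.
The partition is now stable with 5 blocks: {s7,s10} | {s2,s6,s9} | {s8} | {s3,s5} | {s1,s4}.
s9 and s4 end up in different blocks, so they are distinguishable. For instance, the string '20' is accepted from only s4.

No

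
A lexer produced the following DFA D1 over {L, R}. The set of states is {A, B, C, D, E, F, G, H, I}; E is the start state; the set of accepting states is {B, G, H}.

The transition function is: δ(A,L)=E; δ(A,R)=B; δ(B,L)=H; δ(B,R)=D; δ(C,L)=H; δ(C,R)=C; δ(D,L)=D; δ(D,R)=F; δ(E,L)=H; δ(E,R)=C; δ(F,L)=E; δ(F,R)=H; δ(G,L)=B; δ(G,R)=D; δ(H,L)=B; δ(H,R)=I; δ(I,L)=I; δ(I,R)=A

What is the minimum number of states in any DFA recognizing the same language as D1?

4

First remove the unreachable states {G}; 8 states remain.
Initial partition by acceptance: {B,H} | {A,C,D,E,F,I}.
Split {A,C,D,E,F,I} by δ(·,L) → {A,D,F,I} and {C,E}.
On input L, block {A,D,F,I} splits into {A,F} and {D,I}.
The partition is now stable with 4 blocks: {B,H} | {A,F} | {C,E} | {D,I}.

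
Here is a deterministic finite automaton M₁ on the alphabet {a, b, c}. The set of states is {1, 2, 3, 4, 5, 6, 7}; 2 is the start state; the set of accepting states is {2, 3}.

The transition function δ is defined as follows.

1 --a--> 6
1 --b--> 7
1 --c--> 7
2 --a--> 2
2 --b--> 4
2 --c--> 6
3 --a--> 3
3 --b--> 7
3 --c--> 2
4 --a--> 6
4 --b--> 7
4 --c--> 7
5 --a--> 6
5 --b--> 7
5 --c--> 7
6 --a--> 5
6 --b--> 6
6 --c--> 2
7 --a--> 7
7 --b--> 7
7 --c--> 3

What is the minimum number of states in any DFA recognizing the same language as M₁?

First remove the unreachable states {1}; 6 states remain.
P0 = {2,3} | {4,5,6,7}.
On input c, block {2,3} splits into {2} and {3}.
On input c, block {4,5,6,7} splits into {4,5} and {6} and {7}.
No further refinement is possible. Final partition (5 blocks): {2} | {4,5} | {3} | {6} | {7}.

5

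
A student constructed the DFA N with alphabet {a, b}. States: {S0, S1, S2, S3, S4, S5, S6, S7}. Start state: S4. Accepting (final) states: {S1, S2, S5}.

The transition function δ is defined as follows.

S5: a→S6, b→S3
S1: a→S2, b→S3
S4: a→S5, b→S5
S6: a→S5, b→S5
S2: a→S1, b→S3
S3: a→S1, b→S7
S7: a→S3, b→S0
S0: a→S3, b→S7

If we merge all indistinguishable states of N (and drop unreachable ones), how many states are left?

5

All states are reachable from the start state.
Initial partition by acceptance: {S1,S2,S5} | {S0,S3,S4,S6,S7}.
On input a, block {S1,S2,S5} splits into {S1,S2} and {S5}.
Refine {S0,S3,S4,S6,S7} on symbol a: members go to different blocks, giving {S0,S7} and {S4,S6} and {S3}.
No further refinement is possible. Final partition (5 blocks): {S1,S2} | {S0,S7} | {S5} | {S4,S6} | {S3}.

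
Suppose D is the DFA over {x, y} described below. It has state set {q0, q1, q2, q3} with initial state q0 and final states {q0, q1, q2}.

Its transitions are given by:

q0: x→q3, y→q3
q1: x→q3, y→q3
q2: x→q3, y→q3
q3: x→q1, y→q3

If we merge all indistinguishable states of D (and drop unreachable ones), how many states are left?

States {q2} cannot be reached from the start state, so discard them.
Initial partition by acceptance: {q0,q1} | {q3}.
No further refinement is possible. Final partition (2 blocks): {q0,q1} | {q3}.

2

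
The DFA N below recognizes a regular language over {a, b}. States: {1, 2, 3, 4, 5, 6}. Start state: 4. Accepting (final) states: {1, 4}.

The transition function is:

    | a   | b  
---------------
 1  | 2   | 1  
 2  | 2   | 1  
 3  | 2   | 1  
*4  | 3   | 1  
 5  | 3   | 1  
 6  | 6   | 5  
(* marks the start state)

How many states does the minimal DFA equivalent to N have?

2

States {5,6} cannot be reached from the start state, so discard them.
Start with accepting vs non-accepting: {1,4} | {2,3}.
The partition is now stable with 2 blocks: {1,4} | {2,3}.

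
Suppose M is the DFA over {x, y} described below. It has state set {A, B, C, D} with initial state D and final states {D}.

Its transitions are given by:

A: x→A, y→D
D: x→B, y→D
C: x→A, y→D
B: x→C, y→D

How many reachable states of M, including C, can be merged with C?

Initial partition by acceptance: {D} | {A,B,C}.
No further refinement is possible. Final partition (2 blocks): {D} | {A,B,C}.
The equivalence class containing C is {A,B,C}, of size 3.

3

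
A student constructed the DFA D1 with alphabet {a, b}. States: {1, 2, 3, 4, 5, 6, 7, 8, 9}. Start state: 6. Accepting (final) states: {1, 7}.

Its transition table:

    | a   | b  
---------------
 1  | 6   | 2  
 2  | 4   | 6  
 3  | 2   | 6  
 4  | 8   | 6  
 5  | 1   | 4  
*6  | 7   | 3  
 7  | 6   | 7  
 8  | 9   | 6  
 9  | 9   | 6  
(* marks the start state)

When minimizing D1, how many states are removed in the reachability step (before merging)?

2

BFS from 6 reaches {2, 3, 4, 6, 7, 8, 9}; the 2 state(s) 1, 5 are never visited.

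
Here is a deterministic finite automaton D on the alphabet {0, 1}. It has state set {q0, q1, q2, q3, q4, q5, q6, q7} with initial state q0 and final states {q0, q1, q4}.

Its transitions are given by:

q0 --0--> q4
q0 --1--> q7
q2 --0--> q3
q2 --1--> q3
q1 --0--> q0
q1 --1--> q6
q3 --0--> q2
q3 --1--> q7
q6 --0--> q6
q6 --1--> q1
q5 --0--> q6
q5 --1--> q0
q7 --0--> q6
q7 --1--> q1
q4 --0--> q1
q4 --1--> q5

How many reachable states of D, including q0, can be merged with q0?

3

States {q2,q3} cannot be reached from the start state, so discard them.
Start with accepting vs non-accepting: {q0,q1,q4} | {q5,q6,q7}.
The partition is now stable with 2 blocks: {q0,q1,q4} | {q5,q6,q7}.
State q0 belongs to the block {q0,q1,q4}, which has 3 states.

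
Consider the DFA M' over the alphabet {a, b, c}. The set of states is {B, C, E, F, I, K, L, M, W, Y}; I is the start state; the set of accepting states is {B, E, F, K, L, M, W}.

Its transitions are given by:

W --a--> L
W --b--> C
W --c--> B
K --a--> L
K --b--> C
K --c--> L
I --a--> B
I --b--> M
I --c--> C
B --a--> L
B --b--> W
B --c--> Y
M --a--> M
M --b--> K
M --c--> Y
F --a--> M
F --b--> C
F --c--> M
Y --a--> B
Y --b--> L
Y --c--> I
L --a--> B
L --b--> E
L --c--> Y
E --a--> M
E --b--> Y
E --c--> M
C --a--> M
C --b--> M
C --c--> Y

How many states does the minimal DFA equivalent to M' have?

First remove the unreachable states {F}; 9 states remain.
Initial partition by acceptance: {B,E,K,L,M,W} | {C,I,Y}.
Split {B,E,K,L,M,W} by δ(·,b) → {B,L,M} and {E,K,W}.
Stable partition: {B,L,M} | {C,I,Y} | {E,K,W} — 3 equivalence classes.

3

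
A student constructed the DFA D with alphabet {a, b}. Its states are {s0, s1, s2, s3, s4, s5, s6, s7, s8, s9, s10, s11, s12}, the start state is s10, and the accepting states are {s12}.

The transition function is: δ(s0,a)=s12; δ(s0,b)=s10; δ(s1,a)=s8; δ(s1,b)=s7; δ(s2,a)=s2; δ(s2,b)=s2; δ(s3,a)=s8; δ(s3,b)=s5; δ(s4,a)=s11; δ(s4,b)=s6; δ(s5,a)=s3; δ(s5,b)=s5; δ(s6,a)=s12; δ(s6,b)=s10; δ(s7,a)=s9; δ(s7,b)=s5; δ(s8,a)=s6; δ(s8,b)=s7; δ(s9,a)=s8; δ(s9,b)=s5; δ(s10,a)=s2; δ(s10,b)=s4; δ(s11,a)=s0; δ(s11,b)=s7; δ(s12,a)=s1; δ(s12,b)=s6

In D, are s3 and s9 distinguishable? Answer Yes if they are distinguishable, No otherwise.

No

P0 = {s12} | {s0,s1,s2,s3,s4,s5,s6,s7,s8,s9,s10,s11}.
On input a, block {s0,s1,s2,s3,s4,s5,s6,s7,s8,s9,s10,s11} splits into {s1,s2,s3,s4,s5,s7,s8,s9,s10,s11} and {s0,s6}.
Split {s1,s2,s3,s4,s5,s7,s8,s9,s10,s11} by δ(·,a) → {s1,s2,s3,s4,s5,s7,s9,s10} and {s8,s11}.
Split {s1,s2,s3,s4,s5,s7,s9,s10} by δ(·,a) → {s1,s3,s4,s9} and {s2,s5,s7,s10}.
Split {s1,s3,s4,s9} by δ(·,b) → {s1,s3,s9} and {s4}.
On input a, block {s2,s5,s7,s10} splits into {s2,s10} and {s5,s7}.
Split {s2,s10} by δ(·,b) → {s2} and {s10}.
The partition is now stable with 8 blocks: {s12} | {s1,s3,s9} | {s0,s6} | {s8,s11} | {s2} | {s4} | {s5,s7} | {s10}.
s3 and s9 lie in the same block of the stable partition, so they are equivalent — no string distinguishes them.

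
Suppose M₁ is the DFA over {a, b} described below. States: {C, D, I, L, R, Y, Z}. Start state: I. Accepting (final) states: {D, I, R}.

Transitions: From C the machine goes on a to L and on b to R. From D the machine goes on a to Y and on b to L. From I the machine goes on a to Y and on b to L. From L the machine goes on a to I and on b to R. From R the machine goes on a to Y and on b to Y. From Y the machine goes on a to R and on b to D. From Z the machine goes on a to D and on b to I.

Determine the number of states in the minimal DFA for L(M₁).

First remove the unreachable states {C,Z}; 5 states remain.
P0 = {D,I,R} | {L,Y}.
The partition is now stable with 2 blocks: {D,I,R} | {L,Y}.

2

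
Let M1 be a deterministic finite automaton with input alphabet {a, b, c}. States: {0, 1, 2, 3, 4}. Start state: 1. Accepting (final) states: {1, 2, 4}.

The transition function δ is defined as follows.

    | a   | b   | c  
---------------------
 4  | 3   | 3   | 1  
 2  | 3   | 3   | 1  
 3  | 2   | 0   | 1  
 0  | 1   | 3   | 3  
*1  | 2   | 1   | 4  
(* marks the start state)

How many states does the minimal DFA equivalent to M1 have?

Every state is reachable, so we keep all 5.
P0 = {1,2,4} | {0,3}.
Refine {1,2,4} on symbol a: members go to different blocks, giving {2,4} and {1}.
Split {0,3} by δ(·,a) → {0} and {3}.
The partition is now stable with 4 blocks: {2,4} | {0} | {1} | {3}.

4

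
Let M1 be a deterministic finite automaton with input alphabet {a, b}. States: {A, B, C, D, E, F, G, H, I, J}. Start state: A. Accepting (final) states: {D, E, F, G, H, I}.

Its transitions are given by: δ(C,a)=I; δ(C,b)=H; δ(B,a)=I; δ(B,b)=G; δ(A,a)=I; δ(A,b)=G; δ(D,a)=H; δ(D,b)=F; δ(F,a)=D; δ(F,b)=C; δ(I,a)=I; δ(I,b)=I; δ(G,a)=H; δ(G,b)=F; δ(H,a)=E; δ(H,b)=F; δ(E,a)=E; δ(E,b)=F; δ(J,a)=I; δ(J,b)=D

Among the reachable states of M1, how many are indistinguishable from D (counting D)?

Reachable states from the start: {A,C,D,E,F,G,H,I}. Unreachable: {B,J} — drop them.
Initial partition by acceptance: {D,E,F,G,H,I} | {A,C}.
Split {D,E,F,G,H,I} by δ(·,b) → {D,E,G,H,I} and {F}.
Split {D,E,G,H,I} by δ(·,b) → {D,E,G,H} and {I}.
No further refinement is possible. Final partition (4 blocks): {D,E,G,H} | {A,C} | {F} | {I}.
State D belongs to the block {D,E,G,H}, which has 4 states.

4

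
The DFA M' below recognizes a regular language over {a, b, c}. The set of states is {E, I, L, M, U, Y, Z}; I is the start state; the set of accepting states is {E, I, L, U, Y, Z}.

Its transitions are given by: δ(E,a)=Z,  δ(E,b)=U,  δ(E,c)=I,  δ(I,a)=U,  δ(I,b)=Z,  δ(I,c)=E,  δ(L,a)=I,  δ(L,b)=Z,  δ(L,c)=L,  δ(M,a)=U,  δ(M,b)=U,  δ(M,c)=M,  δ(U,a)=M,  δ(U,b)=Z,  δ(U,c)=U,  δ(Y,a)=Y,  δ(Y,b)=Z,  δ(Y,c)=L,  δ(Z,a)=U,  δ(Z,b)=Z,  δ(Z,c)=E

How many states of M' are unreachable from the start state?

2

Starting at I and following transitions, the reachable set is {E, I, M, U, Z}. That leaves L, Y unreachable — 2 in total.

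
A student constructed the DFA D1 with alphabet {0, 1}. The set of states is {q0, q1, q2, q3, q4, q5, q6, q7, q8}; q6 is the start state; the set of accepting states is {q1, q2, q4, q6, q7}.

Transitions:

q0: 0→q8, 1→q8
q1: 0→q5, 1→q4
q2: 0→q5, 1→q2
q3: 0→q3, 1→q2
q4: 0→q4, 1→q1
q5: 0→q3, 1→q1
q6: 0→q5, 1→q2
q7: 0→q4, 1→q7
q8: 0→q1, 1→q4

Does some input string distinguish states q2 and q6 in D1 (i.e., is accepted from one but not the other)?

No

First remove the unreachable states {q0,q7,q8}; 6 states remain.
Initial partition by acceptance: {q1,q2,q4,q6} | {q3,q5}.
Split {q1,q2,q4,q6} by δ(·,0) → {q1,q2,q6} and {q4}.
Refine {q1,q2,q6} on symbol 1: members go to different blocks, giving {q2,q6} and {q1}.
Split {q3,q5} by δ(·,1) → {q3} and {q5}.
The partition is now stable with 5 blocks: {q2,q6} | {q3} | {q4} | {q1} | {q5}.
q2 and q6 lie in the same block of the stable partition, so they are equivalent — no string distinguishes them.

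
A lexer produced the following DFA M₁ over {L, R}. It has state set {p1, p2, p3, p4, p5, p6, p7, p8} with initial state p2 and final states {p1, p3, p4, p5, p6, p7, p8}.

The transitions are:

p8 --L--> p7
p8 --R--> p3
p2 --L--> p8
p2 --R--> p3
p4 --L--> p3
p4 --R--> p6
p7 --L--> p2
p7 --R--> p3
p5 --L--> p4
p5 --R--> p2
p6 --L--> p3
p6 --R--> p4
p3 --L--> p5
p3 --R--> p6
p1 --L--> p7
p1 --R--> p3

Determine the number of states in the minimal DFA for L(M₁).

6

Reachable states from the start: {p2,p3,p4,p5,p6,p7,p8}. Unreachable: {p1} — drop them.
Start with accepting vs non-accepting: {p3,p4,p5,p6,p7,p8} | {p2}.
Refine {p3,p4,p5,p6,p7,p8} on symbol L: members go to different blocks, giving {p3,p4,p5,p6,p8} and {p7}.
On input L, block {p3,p4,p5,p6,p8} splits into {p3,p4,p5,p6} and {p8}.
Split {p3,p4,p5,p6} by δ(·,R) → {p3,p4,p6} and {p5}.
On input L, block {p3,p4,p6} splits into {p4,p6} and {p3}.
No further refinement is possible. Final partition (6 blocks): {p4,p6} | {p2} | {p7} | {p8} | {p5} | {p3}.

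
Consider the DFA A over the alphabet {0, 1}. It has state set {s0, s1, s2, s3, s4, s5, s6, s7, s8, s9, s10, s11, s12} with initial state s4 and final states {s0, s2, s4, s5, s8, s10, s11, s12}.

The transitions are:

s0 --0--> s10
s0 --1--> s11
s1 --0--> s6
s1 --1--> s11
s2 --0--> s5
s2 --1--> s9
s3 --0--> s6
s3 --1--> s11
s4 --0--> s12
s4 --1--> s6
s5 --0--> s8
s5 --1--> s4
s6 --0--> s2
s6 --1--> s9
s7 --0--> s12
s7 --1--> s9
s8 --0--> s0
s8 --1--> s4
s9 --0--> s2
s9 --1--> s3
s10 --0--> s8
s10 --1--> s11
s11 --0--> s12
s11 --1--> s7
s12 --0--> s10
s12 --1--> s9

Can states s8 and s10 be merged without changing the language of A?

Yes

States {s1} cannot be reached from the start state, so discard them.
Initial partition by acceptance: {s0,s2,s4,s5,s8,s10,s11,s12} | {s3,s6,s7,s9}.
Refine {s0,s2,s4,s5,s8,s10,s11,s12} on symbol 1: members go to different blocks, giving {s0,s5,s8,s10} and {s2,s4,s11,s12}.
On input 0, block {s3,s6,s7,s9} splits into {s6,s7,s9} and {s3}.
Refine {s6,s7,s9} on symbol 1: members go to different blocks, giving {s6,s7} and {s9}.
On input 0, block {s2,s4,s11,s12} splits into {s2,s12} and {s4,s11}.
No further refinement is possible. Final partition (6 blocks): {s0,s5,s8,s10} | {s6,s7} | {s2,s12} | {s3} | {s9} | {s4,s11}.
s8 and s10 lie in the same block of the stable partition, so they are equivalent — no string distinguishes them.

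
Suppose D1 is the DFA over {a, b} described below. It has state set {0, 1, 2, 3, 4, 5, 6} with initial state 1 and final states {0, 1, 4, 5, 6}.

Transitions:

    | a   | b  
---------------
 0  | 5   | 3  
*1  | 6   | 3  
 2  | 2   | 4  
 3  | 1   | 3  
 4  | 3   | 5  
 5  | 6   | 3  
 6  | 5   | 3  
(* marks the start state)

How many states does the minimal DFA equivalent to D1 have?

Reachable states from the start: {1,3,5,6}. Unreachable: {0,2,4} — drop them.
Start with accepting vs non-accepting: {1,5,6} | {3}.
No further refinement is possible. Final partition (2 blocks): {1,5,6} | {3}.

2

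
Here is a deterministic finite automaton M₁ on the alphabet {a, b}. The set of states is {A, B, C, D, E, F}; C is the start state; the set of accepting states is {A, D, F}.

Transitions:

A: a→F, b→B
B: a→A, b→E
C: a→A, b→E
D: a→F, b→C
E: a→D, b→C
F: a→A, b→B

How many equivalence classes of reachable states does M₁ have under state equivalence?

Every state is reachable, so we keep all 6.
Start with accepting vs non-accepting: {A,D,F} | {B,C,E}.
No further refinement is possible. Final partition (2 blocks): {A,D,F} | {B,C,E}.

2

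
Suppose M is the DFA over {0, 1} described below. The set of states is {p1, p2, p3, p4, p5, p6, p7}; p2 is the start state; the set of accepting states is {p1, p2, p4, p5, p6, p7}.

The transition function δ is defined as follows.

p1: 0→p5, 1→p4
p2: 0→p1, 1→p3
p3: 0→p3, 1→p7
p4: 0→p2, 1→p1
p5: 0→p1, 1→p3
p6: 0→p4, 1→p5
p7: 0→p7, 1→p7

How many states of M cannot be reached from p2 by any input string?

1

BFS from p2 reaches {p1, p2, p3, p4, p5, p7}; the 1 state(s) p6 are never visited.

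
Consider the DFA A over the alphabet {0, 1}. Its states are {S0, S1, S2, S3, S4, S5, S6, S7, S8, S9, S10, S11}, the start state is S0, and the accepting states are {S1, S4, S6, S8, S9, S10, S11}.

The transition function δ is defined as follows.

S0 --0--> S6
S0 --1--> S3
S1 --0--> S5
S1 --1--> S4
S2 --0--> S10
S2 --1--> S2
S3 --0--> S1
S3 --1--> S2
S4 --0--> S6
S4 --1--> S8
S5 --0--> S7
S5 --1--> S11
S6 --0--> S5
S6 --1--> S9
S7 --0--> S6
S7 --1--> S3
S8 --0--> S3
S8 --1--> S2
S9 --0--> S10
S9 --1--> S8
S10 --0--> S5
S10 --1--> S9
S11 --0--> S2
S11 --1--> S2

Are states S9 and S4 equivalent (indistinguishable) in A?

All states are reachable from the start state.
Initial partition by acceptance: {S1,S4,S6,S8,S9,S10,S11} | {S0,S2,S3,S5,S7}.
Split {S1,S4,S6,S8,S9,S10,S11} by δ(·,0) → {S1,S6,S8,S10,S11} and {S4,S9}.
Split {S1,S6,S8,S10,S11} by δ(·,1) → {S1,S6,S10} and {S8,S11}.
On input 0, block {S0,S2,S3,S5,S7} splits into {S0,S2,S3,S7} and {S5}.
The partition is now stable with 5 blocks: {S1,S6,S10} | {S0,S2,S3,S7} | {S4,S9} | {S8,S11} | {S5}.
S9 and S4 lie in the same block of the stable partition, so they are equivalent — no string distinguishes them.

Yes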